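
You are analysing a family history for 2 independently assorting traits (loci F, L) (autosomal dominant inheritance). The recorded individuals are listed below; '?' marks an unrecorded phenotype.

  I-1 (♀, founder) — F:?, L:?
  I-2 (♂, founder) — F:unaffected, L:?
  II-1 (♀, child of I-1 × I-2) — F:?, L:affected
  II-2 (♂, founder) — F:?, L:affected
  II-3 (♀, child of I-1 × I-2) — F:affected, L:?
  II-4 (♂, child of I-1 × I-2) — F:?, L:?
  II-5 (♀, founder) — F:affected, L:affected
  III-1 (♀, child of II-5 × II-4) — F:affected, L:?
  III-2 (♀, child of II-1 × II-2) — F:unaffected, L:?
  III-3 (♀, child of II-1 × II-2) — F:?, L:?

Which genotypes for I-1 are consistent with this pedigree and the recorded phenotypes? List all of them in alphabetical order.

I-1 ∈ {FF LL, FF Ll, FF ll, Ff LL, Ff Ll, Ff ll}

F/I-1 ? ·: Ff|FF
F/I-2 un ·: ff
F/II-1 ? I-1×I-2: ff|Ff
F/II-2 ? ·: ff|Ff
F/II-3 aff I-1×I-2: Ff
F/II-4 ? I-1×I-2: ff|Ff
F/II-5 aff ·: Ff|FF
F/III-1 aff II-5×II-4: Ff|FF
F/III-2 un II-1×II-2: ff
F/III-3 ? II-1×II-2: ff|Ff|FF
⇒ F over [I-1,I-2,II-1,II-2,II-3,II-4,II-5,III-1,III-2,III-3]: 68 consistent
L/I-1 ? ·: ll|Ll|LL
L/I-2 ? ·: ll|Ll|LL
L/II-1 aff I-1×I-2: Ll|LL
L/II-2 aff ·: Ll|LL
L/II-3 ? I-1×I-2: ll|Ll|LL
L/II-4 ? I-1×I-2: ll|Ll|LL
L/II-5 aff ·: Ll|LL
L/III-1 ? II-5×II-4: ll|Ll|LL
L/III-2 ? II-1×II-2: ll|Ll|LL
L/III-3 ? II-1×II-2: ll|Ll|LL
⇒ L over [I-1,I-2,II-1,II-2,II-3,II-4,II-5,III-1,III-2,III-3]: 1731 consistent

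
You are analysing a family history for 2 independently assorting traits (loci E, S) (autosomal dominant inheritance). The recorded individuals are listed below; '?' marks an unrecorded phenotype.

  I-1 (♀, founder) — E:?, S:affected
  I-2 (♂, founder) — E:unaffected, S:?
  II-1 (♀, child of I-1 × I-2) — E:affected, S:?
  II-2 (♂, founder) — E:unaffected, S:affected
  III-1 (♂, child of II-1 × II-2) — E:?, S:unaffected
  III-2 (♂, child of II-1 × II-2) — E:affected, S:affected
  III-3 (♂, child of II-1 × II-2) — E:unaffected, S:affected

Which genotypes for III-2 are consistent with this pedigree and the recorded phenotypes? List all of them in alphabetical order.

III-2 ∈ {Ee SS, Ee Ss}

E/I-1 ? ·: Ee|EE
E/I-2 un ·: ee
E/II-1 aff I-1×I-2: Ee
E/II-2 un ·: ee
E/III-1 ? II-1×II-2: ee|Ee
E/III-2 aff II-1×II-2: Ee
E/III-3 un II-1×II-2: ee
⇒ E over [I-1,I-2,II-1,II-2,III-1,III-2,III-3]: 4 consistent
S/I-1 aff ·: Ss|SS
S/I-2 ? ·: ss|Ss|SS
S/II-1 ? I-1×I-2: ss|Ss
S/II-2 aff ·: Ss
S/III-1 un II-1×II-2: ss
S/III-2 aff II-1×II-2: Ss|SS
S/III-3 aff II-1×II-2: Ss|SS
⇒ S over [I-1,I-2,II-1,II-2,III-1,III-2,III-3]: 22 consistent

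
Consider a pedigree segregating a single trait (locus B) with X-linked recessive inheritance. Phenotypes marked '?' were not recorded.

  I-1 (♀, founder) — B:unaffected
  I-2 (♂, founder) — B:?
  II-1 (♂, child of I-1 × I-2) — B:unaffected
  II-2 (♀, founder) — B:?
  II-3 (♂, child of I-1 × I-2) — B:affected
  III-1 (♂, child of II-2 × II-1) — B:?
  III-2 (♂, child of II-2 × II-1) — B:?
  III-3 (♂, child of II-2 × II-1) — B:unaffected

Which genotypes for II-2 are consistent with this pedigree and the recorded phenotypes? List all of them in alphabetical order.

B/I-1 un ·: X^BX^b
B/I-2 ? ·: X^BY|X^bY
B/II-1 un I-1×I-2: X^BY
B/II-2 ? ·: X^BX^B|X^BX^b
B/II-3 aff I-1×I-2: X^bY
B/III-1 ? II-2×II-1: X^BY|X^bY
B/III-2 ? II-2×II-1: X^BY|X^bY
B/III-3 un II-2×II-1: X^BY
⇒ B over [I-1,I-2,II-1,II-2,II-3,III-1,III-2,III-3]: 10 consistent

II-2 ∈ {X^BX^B, X^BX^b}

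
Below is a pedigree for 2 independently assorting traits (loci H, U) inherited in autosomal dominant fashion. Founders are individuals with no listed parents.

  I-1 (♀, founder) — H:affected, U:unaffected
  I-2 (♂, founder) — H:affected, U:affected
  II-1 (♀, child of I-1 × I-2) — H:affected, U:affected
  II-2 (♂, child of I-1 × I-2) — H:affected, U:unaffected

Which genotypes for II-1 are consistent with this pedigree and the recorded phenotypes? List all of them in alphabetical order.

II-1 ∈ {HH Uu, Hh Uu}

H/I-1 aff ·: Hh|HH
H/I-2 aff ·: Hh|HH
H/II-1 aff I-1×I-2: Hh|HH
H/II-2 aff I-1×I-2: Hh|HH
⇒ H over [I-1,I-2,II-1,II-2]: 13 consistent
U/I-1 un ·: uu
U/I-2 aff ·: Uu
U/II-1 aff I-1×I-2: Uu
U/II-2 un I-1×I-2: uu
⇒ U over [I-1,I-2,II-1,II-2]: 1 consistent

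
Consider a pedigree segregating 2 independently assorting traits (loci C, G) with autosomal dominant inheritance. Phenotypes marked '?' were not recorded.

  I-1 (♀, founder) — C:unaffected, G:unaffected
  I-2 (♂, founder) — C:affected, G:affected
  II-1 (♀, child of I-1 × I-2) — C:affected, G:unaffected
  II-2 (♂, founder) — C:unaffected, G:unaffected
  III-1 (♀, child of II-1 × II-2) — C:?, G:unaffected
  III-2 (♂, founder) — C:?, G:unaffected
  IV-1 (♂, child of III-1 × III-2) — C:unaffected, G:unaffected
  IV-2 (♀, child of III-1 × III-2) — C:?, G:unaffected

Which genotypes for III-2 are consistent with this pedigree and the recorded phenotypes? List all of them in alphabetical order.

III-2 ∈ {Cc gg, cc gg}

C/I-1 un ·: cc
C/I-2 aff ·: Cc|CC
C/II-1 aff I-1×I-2: Cc
C/II-2 un ·: cc
C/III-1 ? II-1×II-2: cc|Cc
C/III-2 ? ·: cc|Cc
C/IV-1 un III-1×III-2: cc
C/IV-2 ? III-1×III-2: cc|Cc|CC
⇒ C over [I-1,I-2,II-1,II-2,III-1,III-2,IV-1,IV-2]: 16 consistent
G/I-1 un ·: gg
G/I-2 aff ·: Gg
G/II-1 un I-1×I-2: gg
G/II-2 un ·: gg
G/III-1 un II-1×II-2: gg
G/III-2 un ·: gg
G/IV-1 un III-1×III-2: gg
G/IV-2 un III-1×III-2: gg
⇒ G over [I-1,I-2,II-1,II-2,III-1,III-2,IV-1,IV-2]: 1 consistent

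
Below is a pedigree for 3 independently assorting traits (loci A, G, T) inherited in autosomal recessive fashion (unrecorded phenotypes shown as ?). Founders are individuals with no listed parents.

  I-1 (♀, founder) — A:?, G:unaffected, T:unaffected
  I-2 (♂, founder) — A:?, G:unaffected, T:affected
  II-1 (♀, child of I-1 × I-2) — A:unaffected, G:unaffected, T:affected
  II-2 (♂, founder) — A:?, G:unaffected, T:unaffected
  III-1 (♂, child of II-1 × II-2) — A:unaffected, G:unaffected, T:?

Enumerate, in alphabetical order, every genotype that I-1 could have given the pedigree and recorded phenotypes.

I-1 ∈ {AA GG Tt, AA Gg Tt, Aa GG Tt, Aa Gg Tt, aa GG Tt, aa Gg Tt}

A/I-1 ? ·: AA|Aa|aa
A/I-2 ? ·: AA|Aa|aa
A/II-1 un I-1×I-2: AA|Aa
A/II-2 ? ·: AA|Aa|aa
A/III-1 un II-1×II-2: AA|Aa
⇒ A over [I-1,I-2,II-1,II-2,III-1]: 51 consistent
G/I-1 un ·: GG|Gg
G/I-2 un ·: GG|Gg
G/II-1 un I-1×I-2: GG|Gg
G/II-2 un ·: GG|Gg
G/III-1 un II-1×II-2: GG|Gg
⇒ G over [I-1,I-2,II-1,II-2,III-1]: 24 consistent
T/I-1 un ·: Tt
T/I-2 aff ·: tt
T/II-1 aff I-1×I-2: tt
T/II-2 un ·: TT|Tt
T/III-1 ? II-1×II-2: Tt|tt
⇒ T over [I-1,I-2,II-1,II-2,III-1]: 3 consistent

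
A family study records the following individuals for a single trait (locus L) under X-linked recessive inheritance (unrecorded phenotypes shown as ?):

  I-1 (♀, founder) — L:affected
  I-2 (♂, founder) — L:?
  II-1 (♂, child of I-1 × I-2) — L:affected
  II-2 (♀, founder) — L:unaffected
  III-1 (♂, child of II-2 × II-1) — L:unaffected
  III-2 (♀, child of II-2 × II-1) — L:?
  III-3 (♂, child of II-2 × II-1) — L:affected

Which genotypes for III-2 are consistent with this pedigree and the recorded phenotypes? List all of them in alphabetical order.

III-2 ∈ {X^LX^l, X^lX^l}

L/I-1 aff ·: X^lX^l
L/I-2 ? ·: X^LY|X^lY
L/II-1 aff I-1×I-2: X^lY
L/II-2 un ·: X^LX^l
L/III-1 un II-2×II-1: X^LY
L/III-2 ? II-2×II-1: X^LX^l|X^lX^l
L/III-3 aff II-2×II-1: X^lY
⇒ L over [I-1,I-2,II-1,II-2,III-1,III-2,III-3]: 4 consistent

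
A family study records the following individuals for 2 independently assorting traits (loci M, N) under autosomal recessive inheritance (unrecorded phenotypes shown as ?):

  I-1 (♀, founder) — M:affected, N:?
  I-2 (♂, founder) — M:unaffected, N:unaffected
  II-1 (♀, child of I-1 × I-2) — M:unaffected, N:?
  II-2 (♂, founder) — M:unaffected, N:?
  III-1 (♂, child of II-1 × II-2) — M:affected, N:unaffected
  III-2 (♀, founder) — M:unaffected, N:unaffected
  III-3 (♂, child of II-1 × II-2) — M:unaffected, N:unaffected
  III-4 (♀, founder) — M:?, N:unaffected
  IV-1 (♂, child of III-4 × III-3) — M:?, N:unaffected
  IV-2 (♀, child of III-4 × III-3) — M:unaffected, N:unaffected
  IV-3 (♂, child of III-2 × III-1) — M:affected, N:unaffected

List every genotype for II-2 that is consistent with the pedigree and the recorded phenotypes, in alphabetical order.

M/I-1 aff ·: mm
M/I-2 un ·: MM|Mm
M/II-1 un I-1×I-2: Mm
M/II-2 un ·: Mm
M/III-1 aff II-1×II-2: mm
M/III-2 un ·: Mm
M/III-3 un II-1×II-2: MM|Mm
M/III-4 ? ·: MM|Mm|mm
M/IV-1 ? III-4×III-3: MM|Mm|mm
M/IV-2 un III-4×III-3: MM|Mm
M/IV-3 aff III-2×III-1: mm
⇒ M over [I-1,I-2,II-1,II-2,III-1,III-2,III-3,III-4,IV-1,IV-2,IV-3]: 36 consistent
N/I-1 ? ·: NN|Nn|nn
N/I-2 un ·: NN|Nn
N/II-1 ? I-1×I-2: NN|Nn|nn
N/II-2 ? ·: NN|Nn|nn
N/III-1 un II-1×II-2: NN|Nn
N/III-2 un ·: NN|Nn
N/III-3 un II-1×II-2: NN|Nn
N/III-4 un ·: NN|Nn
N/IV-1 un III-4×III-3: NN|Nn
N/IV-2 un III-4×III-3: NN|Nn
N/IV-3 un III-2×III-1: NN|Nn
⇒ N over [I-1,I-2,II-1,II-2,III-1,III-2,III-3,III-4,IV-1,IV-2,IV-3]: 1750 consistent

II-2 ∈ {Mm NN, Mm Nn, Mm nn}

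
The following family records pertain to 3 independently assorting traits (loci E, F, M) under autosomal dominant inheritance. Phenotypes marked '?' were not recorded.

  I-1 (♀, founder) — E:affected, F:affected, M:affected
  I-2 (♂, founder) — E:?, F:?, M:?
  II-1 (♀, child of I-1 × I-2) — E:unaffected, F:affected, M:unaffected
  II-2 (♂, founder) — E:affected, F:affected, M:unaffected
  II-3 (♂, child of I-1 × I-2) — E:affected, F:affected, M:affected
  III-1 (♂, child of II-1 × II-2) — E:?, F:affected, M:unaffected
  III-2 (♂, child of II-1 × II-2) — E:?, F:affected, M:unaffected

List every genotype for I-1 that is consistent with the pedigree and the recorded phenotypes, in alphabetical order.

I-1 ∈ {Ee FF Mm, Ee Ff Mm}

E/I-1 aff ·: Ee
E/I-2 ? ·: ee|Ee
E/II-1 un I-1×I-2: ee
E/II-2 aff ·: Ee|EE
E/II-3 aff I-1×I-2: Ee|EE
E/III-1 ? II-1×II-2: ee|Ee
E/III-2 ? II-1×II-2: ee|Ee
⇒ E over [I-1,I-2,II-1,II-2,II-3,III-1,III-2]: 15 consistent
F/I-1 aff ·: Ff|FF
F/I-2 ? ·: ff|Ff|FF
F/II-1 aff I-1×I-2: Ff|FF
F/II-2 aff ·: Ff|FF
F/II-3 aff I-1×I-2: Ff|FF
F/III-1 aff II-1×II-2: Ff|FF
F/III-2 aff II-1×II-2: Ff|FF
⇒ F over [I-1,I-2,II-1,II-2,II-3,III-1,III-2]: 99 consistent
M/I-1 aff ·: Mm
M/I-2 ? ·: mm|Mm
M/II-1 un I-1×I-2: mm
M/II-2 un ·: mm
M/II-3 aff I-1×I-2: Mm|MM
M/III-1 un II-1×II-2: mm
M/III-2 un II-1×II-2: mm
⇒ M over [I-1,I-2,II-1,II-2,II-3,III-1,III-2]: 3 consistent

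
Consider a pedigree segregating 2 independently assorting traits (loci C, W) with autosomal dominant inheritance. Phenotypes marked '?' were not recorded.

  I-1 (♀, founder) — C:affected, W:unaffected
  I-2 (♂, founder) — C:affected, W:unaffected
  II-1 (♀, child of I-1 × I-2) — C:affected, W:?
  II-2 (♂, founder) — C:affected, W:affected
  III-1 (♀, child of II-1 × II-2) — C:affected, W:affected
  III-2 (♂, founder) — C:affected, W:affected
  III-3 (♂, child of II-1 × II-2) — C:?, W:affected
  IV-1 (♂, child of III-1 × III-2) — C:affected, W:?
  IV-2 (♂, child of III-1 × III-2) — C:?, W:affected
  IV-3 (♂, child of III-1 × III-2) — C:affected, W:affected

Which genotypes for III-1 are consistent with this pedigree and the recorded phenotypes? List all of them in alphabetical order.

C/I-1 aff ·: Cc|CC
C/I-2 aff ·: Cc|CC
C/II-1 aff I-1×I-2: Cc|CC
C/II-2 aff ·: Cc|CC
C/III-1 aff II-1×II-2: Cc|CC
C/III-2 aff ·: Cc|CC
C/III-3 ? II-1×II-2: cc|Cc|CC
C/IV-1 aff III-1×III-2: Cc|CC
C/IV-2 ? III-1×III-2: cc|Cc|CC
C/IV-3 aff III-1×III-2: Cc|CC
⇒ C over [I-1,I-2,II-1,II-2,III-1,III-2,III-3,IV-1,IV-2,IV-3]: 703 consistent
W/I-1 un ·: ww
W/I-2 un ·: ww
W/II-1 ? I-1×I-2: ww
W/II-2 aff ·: Ww|WW
W/III-1 aff II-1×II-2: Ww
W/III-2 aff ·: Ww|WW
W/III-3 aff II-1×II-2: Ww
W/IV-1 ? III-1×III-2: ww|Ww|WW
W/IV-2 aff III-1×III-2: Ww|WW
W/IV-3 aff III-1×III-2: Ww|WW
⇒ W over [I-1,I-2,II-1,II-2,III-1,III-2,III-3,IV-1,IV-2,IV-3]: 40 consistent

III-1 ∈ {CC Ww, Cc Ww}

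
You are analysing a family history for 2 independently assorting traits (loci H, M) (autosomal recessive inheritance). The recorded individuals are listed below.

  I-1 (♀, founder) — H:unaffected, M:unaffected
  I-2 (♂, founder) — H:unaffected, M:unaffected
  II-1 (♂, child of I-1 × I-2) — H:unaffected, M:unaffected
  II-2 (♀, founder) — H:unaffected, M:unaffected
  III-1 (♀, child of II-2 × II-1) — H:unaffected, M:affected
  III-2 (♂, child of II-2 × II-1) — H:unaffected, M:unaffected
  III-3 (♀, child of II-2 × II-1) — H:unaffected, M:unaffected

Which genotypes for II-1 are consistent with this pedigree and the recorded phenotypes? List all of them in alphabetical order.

II-1 ∈ {HH Mm, Hh Mm}

H/I-1 un ·: HH|Hh
H/I-2 un ·: HH|Hh
H/II-1 un I-1×I-2: HH|Hh
H/II-2 un ·: HH|Hh
H/III-1 un II-2×II-1: HH|Hh
H/III-2 un II-2×II-1: HH|Hh
H/III-3 un II-2×II-1: HH|Hh
⇒ H over [I-1,I-2,II-1,II-2,III-1,III-2,III-3]: 84 consistent
M/I-1 un ·: MM|Mm
M/I-2 un ·: MM|Mm
M/II-1 un I-1×I-2: Mm
M/II-2 un ·: Mm
M/III-1 aff II-2×II-1: mm
M/III-2 un II-2×II-1: MM|Mm
M/III-3 un II-2×II-1: MM|Mm
⇒ M over [I-1,I-2,II-1,II-2,III-1,III-2,III-3]: 12 consistent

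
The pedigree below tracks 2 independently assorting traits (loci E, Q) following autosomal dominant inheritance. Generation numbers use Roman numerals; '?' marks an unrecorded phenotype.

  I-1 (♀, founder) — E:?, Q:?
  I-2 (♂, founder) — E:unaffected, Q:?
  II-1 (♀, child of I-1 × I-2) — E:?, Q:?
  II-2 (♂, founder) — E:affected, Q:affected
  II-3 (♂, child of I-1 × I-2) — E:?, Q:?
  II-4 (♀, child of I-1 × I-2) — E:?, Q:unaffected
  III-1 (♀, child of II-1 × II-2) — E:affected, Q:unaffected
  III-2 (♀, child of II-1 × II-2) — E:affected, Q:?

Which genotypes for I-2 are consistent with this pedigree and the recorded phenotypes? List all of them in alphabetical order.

E/I-1 ? ·: ee|Ee|EE
E/I-2 un ·: ee
E/II-1 ? I-1×I-2: ee|Ee
E/II-2 aff ·: Ee|EE
E/II-3 ? I-1×I-2: ee|Ee
E/II-4 ? I-1×I-2: ee|Ee
E/III-1 aff II-1×II-2: Ee|EE
E/III-2 aff II-1×II-2: Ee|EE
⇒ E over [I-1,I-2,II-1,II-2,II-3,II-4,III-1,III-2]: 50 consistent
Q/I-1 ? ·: qq|Qq
Q/I-2 ? ·: qq|Qq
Q/II-1 ? I-1×I-2: qq|Qq
Q/II-2 aff ·: Qq
Q/II-3 ? I-1×I-2: qq|Qq|QQ
Q/II-4 un I-1×I-2: qq
Q/III-1 un II-1×II-2: qq
Q/III-2 ? II-1×II-2: qq|Qq|QQ
⇒ Q over [I-1,I-2,II-1,II-2,II-3,II-4,III-1,III-2]: 37 consistent

I-2 ∈ {ee Qq, ee qq}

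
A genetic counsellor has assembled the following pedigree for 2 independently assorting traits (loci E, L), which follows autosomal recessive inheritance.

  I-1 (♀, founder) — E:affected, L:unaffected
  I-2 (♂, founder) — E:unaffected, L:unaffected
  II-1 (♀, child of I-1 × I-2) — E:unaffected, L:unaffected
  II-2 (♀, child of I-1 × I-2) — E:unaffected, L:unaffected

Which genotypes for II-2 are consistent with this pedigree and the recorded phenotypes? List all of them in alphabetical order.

II-2 ∈ {Ee LL, Ee Ll}

E/I-1 aff ·: ee
E/I-2 un ·: EE|Ee
E/II-1 un I-1×I-2: Ee
E/II-2 un I-1×I-2: Ee
⇒ E over [I-1,I-2,II-1,II-2]: 2 consistent
L/I-1 un ·: LL|Ll
L/I-2 un ·: LL|Ll
L/II-1 un I-1×I-2: LL|Ll
L/II-2 un I-1×I-2: LL|Ll
⇒ L over [I-1,I-2,II-1,II-2]: 13 consistent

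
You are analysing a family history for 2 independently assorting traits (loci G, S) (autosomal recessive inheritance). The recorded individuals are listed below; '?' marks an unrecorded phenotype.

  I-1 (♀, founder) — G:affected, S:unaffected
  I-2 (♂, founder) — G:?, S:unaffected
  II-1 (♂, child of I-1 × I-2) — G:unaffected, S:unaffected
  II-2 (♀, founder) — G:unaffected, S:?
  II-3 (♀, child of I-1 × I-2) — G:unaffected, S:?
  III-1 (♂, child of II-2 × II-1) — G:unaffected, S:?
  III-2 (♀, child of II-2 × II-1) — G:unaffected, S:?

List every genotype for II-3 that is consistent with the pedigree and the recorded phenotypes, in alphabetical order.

II-3 ∈ {Gg SS, Gg Ss, Gg ss}

G/I-1 aff ·: gg
G/I-2 ? ·: GG|Gg
G/II-1 un I-1×I-2: Gg
G/II-2 un ·: GG|Gg
G/II-3 un I-1×I-2: Gg
G/III-1 un II-2×II-1: GG|Gg
G/III-2 un II-2×II-1: GG|Gg
⇒ G over [I-1,I-2,II-1,II-2,II-3,III-1,III-2]: 16 consistent
S/I-1 un ·: SS|Ss
S/I-2 un ·: SS|Ss
S/II-1 un I-1×I-2: SS|Ss
S/II-2 ? ·: SS|Ss|ss
S/II-3 ? I-1×I-2: SS|Ss|ss
S/III-1 ? II-2×II-1: SS|Ss|ss
S/III-2 ? II-2×II-1: SS|Ss|ss
⇒ S over [I-1,I-2,II-1,II-2,II-3,III-1,III-2]: 167 consistent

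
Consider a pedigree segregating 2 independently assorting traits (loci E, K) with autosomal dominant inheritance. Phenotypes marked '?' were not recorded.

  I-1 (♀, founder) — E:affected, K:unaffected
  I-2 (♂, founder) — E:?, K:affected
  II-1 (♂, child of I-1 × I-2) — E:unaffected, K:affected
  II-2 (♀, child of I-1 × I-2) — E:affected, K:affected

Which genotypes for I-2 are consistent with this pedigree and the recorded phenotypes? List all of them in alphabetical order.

E/I-1 aff ·: Ee
E/I-2 ? ·: ee|Ee
E/II-1 un I-1×I-2: ee
E/II-2 aff I-1×I-2: Ee|EE
⇒ E over [I-1,I-2,II-1,II-2]: 3 consistent
K/I-1 un ·: kk
K/I-2 aff ·: Kk|KK
K/II-1 aff I-1×I-2: Kk
K/II-2 aff I-1×I-2: Kk
⇒ K over [I-1,I-2,II-1,II-2]: 2 consistent

I-2 ∈ {Ee KK, Ee Kk, ee KK, ee Kk}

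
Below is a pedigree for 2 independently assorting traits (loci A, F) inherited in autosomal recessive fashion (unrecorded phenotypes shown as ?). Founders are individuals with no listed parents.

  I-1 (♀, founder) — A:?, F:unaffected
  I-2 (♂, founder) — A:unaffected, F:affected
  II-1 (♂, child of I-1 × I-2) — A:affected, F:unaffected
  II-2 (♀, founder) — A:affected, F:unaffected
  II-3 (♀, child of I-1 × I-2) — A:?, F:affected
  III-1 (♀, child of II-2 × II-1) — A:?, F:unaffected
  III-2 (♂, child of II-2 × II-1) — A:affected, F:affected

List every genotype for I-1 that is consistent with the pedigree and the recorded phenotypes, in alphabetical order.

A/I-1 ? ·: Aa|aa
A/I-2 un ·: Aa
A/II-1 aff I-1×I-2: aa
A/II-2 aff ·: aa
A/II-3 ? I-1×I-2: AA|Aa|aa
A/III-1 ? II-2×II-1: aa
A/III-2 aff II-2×II-1: aa
⇒ A over [I-1,I-2,II-1,II-2,II-3,III-1,III-2]: 5 consistent
F/I-1 un ·: Ff
F/I-2 aff ·: ff
F/II-1 un I-1×I-2: Ff
F/II-2 un ·: Ff
F/II-3 aff I-1×I-2: ff
F/III-1 un II-2×II-1: FF|Ff
F/III-2 aff II-2×II-1: ff
⇒ F over [I-1,I-2,II-1,II-2,II-3,III-1,III-2]: 2 consistent

I-1 ∈ {Aa Ff, aa Ff}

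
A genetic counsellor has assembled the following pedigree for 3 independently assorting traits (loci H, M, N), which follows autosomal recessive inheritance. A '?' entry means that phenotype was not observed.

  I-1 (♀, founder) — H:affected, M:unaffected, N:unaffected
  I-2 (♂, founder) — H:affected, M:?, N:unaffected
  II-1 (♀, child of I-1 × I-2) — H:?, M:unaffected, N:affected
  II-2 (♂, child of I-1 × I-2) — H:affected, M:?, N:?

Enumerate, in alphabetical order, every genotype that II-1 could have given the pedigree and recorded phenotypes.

II-1 ∈ {hh MM nn, hh Mm nn}

H/I-1 aff ·: hh
H/I-2 aff ·: hh
H/II-1 ? I-1×I-2: hh
H/II-2 aff I-1×I-2: hh
⇒ H over [I-1,I-2,II-1,II-2]: 1 consistent
M/I-1 un ·: MM|Mm
M/I-2 ? ·: MM|Mm|mm
M/II-1 un I-1×I-2: MM|Mm
M/II-2 ? I-1×I-2: MM|Mm|mm
⇒ M over [I-1,I-2,II-1,II-2]: 18 consistent
N/I-1 un ·: Nn
N/I-2 un ·: Nn
N/II-1 aff I-1×I-2: nn
N/II-2 ? I-1×I-2: NN|Nn|nn
⇒ N over [I-1,I-2,II-1,II-2]: 3 consistent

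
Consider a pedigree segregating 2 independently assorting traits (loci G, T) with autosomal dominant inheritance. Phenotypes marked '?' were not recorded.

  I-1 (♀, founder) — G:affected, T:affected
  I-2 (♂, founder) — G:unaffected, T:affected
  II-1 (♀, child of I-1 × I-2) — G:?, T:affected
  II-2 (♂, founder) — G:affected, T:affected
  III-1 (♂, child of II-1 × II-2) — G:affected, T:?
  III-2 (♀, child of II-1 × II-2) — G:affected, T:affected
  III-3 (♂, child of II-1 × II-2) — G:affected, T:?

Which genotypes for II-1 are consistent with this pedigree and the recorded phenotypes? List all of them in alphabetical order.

G/I-1 aff ·: Gg|GG
G/I-2 un ·: gg
G/II-1 ? I-1×I-2: gg|Gg
G/II-2 aff ·: Gg|GG
G/III-1 aff II-1×II-2: Gg|GG
G/III-2 aff II-1×II-2: Gg|GG
G/III-3 aff II-1×II-2: Gg|GG
⇒ G over [I-1,I-2,II-1,II-2,III-1,III-2,III-3]: 34 consistent
T/I-1 aff ·: Tt|TT
T/I-2 aff ·: Tt|TT
T/II-1 aff I-1×I-2: Tt|TT
T/II-2 aff ·: Tt|TT
T/III-1 ? II-1×II-2: tt|Tt|TT
T/III-2 aff II-1×II-2: Tt|TT
T/III-3 ? II-1×II-2: tt|Tt|TT
⇒ T over [I-1,I-2,II-1,II-2,III-1,III-2,III-3]: 114 consistent

II-1 ∈ {Gg TT, Gg Tt, gg TT, gg Tt}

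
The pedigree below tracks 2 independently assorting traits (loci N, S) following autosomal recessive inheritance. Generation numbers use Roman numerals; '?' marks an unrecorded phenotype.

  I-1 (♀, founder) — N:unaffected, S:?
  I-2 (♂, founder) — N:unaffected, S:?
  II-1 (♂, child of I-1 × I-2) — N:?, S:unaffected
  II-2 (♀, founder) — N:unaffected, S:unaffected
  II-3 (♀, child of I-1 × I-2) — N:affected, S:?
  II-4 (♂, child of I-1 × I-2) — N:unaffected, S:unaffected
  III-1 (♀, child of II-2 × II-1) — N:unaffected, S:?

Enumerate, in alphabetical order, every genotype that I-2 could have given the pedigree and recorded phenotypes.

N/I-1 un ·: Nn
N/I-2 un ·: Nn
N/II-1 ? I-1×I-2: NN|Nn|nn
N/II-2 un ·: NN|Nn
N/II-3 aff I-1×I-2: nn
N/II-4 un I-1×I-2: NN|Nn
N/III-1 un II-2×II-1: NN|Nn
⇒ N over [I-1,I-2,II-1,II-2,II-3,II-4,III-1]: 18 consistent
S/I-1 ? ·: SS|Ss|ss
S/I-2 ? ·: SS|Ss|ss
S/II-1 un I-1×I-2: SS|Ss
S/II-2 un ·: SS|Ss
S/II-3 ? I-1×I-2: SS|Ss|ss
S/II-4 un I-1×I-2: SS|Ss
S/III-1 ? II-2×II-1: SS|Ss|ss
⇒ S over [I-1,I-2,II-1,II-2,II-3,II-4,III-1]: 145 consistent

I-2 ∈ {Nn SS, Nn Ss, Nn ss}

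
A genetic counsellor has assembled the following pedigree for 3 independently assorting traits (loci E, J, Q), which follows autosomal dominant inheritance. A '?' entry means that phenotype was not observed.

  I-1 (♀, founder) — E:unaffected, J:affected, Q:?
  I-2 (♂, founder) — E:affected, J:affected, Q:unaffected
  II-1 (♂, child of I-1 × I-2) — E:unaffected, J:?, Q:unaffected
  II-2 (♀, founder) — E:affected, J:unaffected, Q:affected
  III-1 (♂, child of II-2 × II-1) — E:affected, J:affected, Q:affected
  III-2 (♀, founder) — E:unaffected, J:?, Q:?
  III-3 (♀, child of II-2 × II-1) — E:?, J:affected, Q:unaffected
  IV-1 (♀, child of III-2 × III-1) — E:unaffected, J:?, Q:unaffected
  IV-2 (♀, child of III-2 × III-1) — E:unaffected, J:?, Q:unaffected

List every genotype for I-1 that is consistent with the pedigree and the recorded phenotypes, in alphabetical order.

E/I-1 un ·: ee
E/I-2 aff ·: Ee
E/II-1 un I-1×I-2: ee
E/II-2 aff ·: Ee|EE
E/III-1 aff II-2×II-1: Ee
E/III-2 un ·: ee
E/III-3 ? II-2×II-1: ee|Ee
E/IV-1 un III-2×III-1: ee
E/IV-2 un III-2×III-1: ee
⇒ E over [I-1,I-2,II-1,II-2,III-1,III-2,III-3,IV-1,IV-2]: 3 consistent
J/I-1 aff ·: Jj|JJ
J/I-2 aff ·: Jj|JJ
J/II-1 ? I-1×I-2: Jj|JJ
J/II-2 un ·: jj
J/III-1 aff II-2×II-1: Jj
J/III-2 ? ·: jj|Jj|JJ
J/III-3 aff II-2×II-1: Jj
J/IV-1 ? III-2×III-1: jj|Jj|JJ
J/IV-2 ? III-2×III-1: jj|Jj|JJ
⇒ J over [I-1,I-2,II-1,II-2,III-1,III-2,III-3,IV-1,IV-2]: 119 consistent
Q/I-1 ? ·: qq|Qq
Q/I-2 un ·: qq
Q/II-1 un I-1×I-2: qq
Q/II-2 aff ·: Qq
Q/III-1 aff II-2×II-1: Qq
Q/III-2 ? ·: qq|Qq
Q/III-3 un II-2×II-1: qq
Q/IV-1 un III-2×III-1: qq
Q/IV-2 un III-2×III-1: qq
⇒ Q over [I-1,I-2,II-1,II-2,III-1,III-2,III-3,IV-1,IV-2]: 4 consistent

I-1 ∈ {ee JJ Qq, ee JJ qq, ee Jj Qq, ee Jj qq}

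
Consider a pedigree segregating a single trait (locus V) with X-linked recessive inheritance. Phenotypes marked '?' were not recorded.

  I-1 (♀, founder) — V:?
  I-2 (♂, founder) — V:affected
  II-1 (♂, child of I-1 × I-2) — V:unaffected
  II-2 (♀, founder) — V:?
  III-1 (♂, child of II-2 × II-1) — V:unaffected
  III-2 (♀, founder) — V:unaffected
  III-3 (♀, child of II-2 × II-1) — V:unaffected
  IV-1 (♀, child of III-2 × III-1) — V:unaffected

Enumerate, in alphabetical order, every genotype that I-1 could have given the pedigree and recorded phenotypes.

I-1 ∈ {X^VX^V, X^VX^v}

V/I-1 ? ·: X^VX^V|X^VX^v
V/I-2 aff ·: X^vY
V/II-1 un I-1×I-2: X^VY
V/II-2 ? ·: X^VX^V|X^VX^v
V/III-1 un II-2×II-1: X^VY
V/III-2 un ·: X^VX^V|X^VX^v
V/III-3 un II-2×II-1: X^VX^V|X^VX^v
V/IV-1 un III-2×III-1: X^VX^V|X^VX^v
⇒ V over [I-1,I-2,II-1,II-2,III-1,III-2,III-3,IV-1]: 18 consistent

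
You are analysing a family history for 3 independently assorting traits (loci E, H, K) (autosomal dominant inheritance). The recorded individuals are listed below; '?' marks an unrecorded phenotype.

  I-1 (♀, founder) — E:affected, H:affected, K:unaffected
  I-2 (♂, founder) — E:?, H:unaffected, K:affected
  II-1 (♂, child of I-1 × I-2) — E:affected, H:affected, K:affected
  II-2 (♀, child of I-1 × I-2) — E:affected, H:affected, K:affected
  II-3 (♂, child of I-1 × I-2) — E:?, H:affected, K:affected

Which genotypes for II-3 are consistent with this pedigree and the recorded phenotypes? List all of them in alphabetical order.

II-3 ∈ {EE Hh Kk, Ee Hh Kk, ee Hh Kk}

E/I-1 aff ·: Ee|EE
E/I-2 ? ·: ee|Ee|EE
E/II-1 aff I-1×I-2: Ee|EE
E/II-2 aff I-1×I-2: Ee|EE
E/II-3 ? I-1×I-2: ee|Ee|EE
⇒ E over [I-1,I-2,II-1,II-2,II-3]: 32 consistent
H/I-1 aff ·: Hh|HH
H/I-2 un ·: hh
H/II-1 aff I-1×I-2: Hh
H/II-2 aff I-1×I-2: Hh
H/II-3 aff I-1×I-2: Hh
⇒ H over [I-1,I-2,II-1,II-2,II-3]: 2 consistent
K/I-1 un ·: kk
K/I-2 aff ·: Kk|KK
K/II-1 aff I-1×I-2: Kk
K/II-2 aff I-1×I-2: Kk
K/II-3 aff I-1×I-2: Kk
⇒ K over [I-1,I-2,II-1,II-2,II-3]: 2 consistent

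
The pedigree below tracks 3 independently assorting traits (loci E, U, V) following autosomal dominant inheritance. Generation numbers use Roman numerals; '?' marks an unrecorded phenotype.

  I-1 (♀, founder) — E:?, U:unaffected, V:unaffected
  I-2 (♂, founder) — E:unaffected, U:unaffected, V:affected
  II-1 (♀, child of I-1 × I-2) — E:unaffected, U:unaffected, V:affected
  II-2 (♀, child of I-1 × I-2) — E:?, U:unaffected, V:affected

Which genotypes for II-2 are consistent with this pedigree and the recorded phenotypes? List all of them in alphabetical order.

E/I-1 ? ·: ee|Ee
E/I-2 un ·: ee
E/II-1 un I-1×I-2: ee
E/II-2 ? I-1×I-2: ee|Ee
⇒ E over [I-1,I-2,II-1,II-2]: 3 consistent
U/I-1 un ·: uu
U/I-2 un ·: uu
U/II-1 un I-1×I-2: uu
U/II-2 un I-1×I-2: uu
⇒ U over [I-1,I-2,II-1,II-2]: 1 consistent
V/I-1 un ·: vv
V/I-2 aff ·: Vv|VV
V/II-1 aff I-1×I-2: Vv
V/II-2 aff I-1×I-2: Vv
⇒ V over [I-1,I-2,II-1,II-2]: 2 consistent

II-2 ∈ {Ee uu Vv, ee uu Vv}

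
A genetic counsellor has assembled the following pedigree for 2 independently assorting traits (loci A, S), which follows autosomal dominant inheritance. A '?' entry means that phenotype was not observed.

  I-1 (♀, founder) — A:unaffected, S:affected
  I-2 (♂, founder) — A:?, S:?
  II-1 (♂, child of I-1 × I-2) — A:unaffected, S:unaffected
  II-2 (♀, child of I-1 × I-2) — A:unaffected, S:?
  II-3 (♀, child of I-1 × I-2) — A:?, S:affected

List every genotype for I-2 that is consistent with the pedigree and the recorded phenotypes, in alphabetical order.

A/I-1 un ·: aa
A/I-2 ? ·: aa|Aa
A/II-1 un I-1×I-2: aa
A/II-2 un I-1×I-2: aa
A/II-3 ? I-1×I-2: aa|Aa
⇒ A over [I-1,I-2,II-1,II-2,II-3]: 3 consistent
S/I-1 aff ·: Ss
S/I-2 ? ·: ss|Ss
S/II-1 un I-1×I-2: ss
S/II-2 ? I-1×I-2: ss|Ss|SS
S/II-3 aff I-1×I-2: Ss|SS
⇒ S over [I-1,I-2,II-1,II-2,II-3]: 8 consistent

I-2 ∈ {Aa Ss, Aa ss, aa Ss, aa ss}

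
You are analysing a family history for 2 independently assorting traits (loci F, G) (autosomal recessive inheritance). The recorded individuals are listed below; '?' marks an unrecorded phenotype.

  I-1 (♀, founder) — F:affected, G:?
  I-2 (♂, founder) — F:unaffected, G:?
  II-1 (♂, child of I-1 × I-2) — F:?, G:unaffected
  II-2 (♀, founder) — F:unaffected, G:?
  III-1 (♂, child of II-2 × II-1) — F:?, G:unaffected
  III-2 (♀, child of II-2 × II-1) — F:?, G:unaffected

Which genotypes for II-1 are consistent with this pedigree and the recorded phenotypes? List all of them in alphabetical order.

F/I-1 aff ·: ff
F/I-2 un ·: FF|Ff
F/II-1 ? I-1×I-2: Ff|ff
F/II-2 un ·: FF|Ff
F/III-1 ? II-2×II-1: FF|Ff|ff
F/III-2 ? II-2×II-1: FF|Ff|ff
⇒ F over [I-1,I-2,II-1,II-2,III-1,III-2]: 31 consistent
G/I-1 ? ·: GG|Gg|gg
G/I-2 ? ·: GG|Gg|gg
G/II-1 un I-1×I-2: GG|Gg
G/II-2 ? ·: GG|Gg|gg
G/III-1 un II-2×II-1: GG|Gg
G/III-2 un II-2×II-1: GG|Gg
⇒ G over [I-1,I-2,II-1,II-2,III-1,III-2]: 87 consistent

II-1 ∈ {Ff GG, Ff Gg, ff GG, ff Gg}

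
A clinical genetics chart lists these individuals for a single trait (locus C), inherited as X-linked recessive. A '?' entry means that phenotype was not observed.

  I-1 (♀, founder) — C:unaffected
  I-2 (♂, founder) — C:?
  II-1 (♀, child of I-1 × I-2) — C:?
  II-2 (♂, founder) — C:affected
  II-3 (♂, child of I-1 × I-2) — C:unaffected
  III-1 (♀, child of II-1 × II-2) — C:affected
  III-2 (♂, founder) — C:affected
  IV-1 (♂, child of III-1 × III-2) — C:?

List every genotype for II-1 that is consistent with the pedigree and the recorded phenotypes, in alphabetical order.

II-1 ∈ {X^CX^c, X^cX^c}

C/I-1 un ·: X^CX^C|X^CX^c
C/I-2 ? ·: X^CY|X^cY
C/II-1 ? I-1×I-2: X^CX^c|X^cX^c
C/II-2 aff ·: X^cY
C/II-3 un I-1×I-2: X^CY
C/III-1 aff II-1×II-2: X^cX^c
C/III-2 aff ·: X^cY
C/IV-1 ? III-1×III-2: X^cY
⇒ C over [I-1,I-2,II-1,II-2,II-3,III-1,III-2,IV-1]: 4 consistent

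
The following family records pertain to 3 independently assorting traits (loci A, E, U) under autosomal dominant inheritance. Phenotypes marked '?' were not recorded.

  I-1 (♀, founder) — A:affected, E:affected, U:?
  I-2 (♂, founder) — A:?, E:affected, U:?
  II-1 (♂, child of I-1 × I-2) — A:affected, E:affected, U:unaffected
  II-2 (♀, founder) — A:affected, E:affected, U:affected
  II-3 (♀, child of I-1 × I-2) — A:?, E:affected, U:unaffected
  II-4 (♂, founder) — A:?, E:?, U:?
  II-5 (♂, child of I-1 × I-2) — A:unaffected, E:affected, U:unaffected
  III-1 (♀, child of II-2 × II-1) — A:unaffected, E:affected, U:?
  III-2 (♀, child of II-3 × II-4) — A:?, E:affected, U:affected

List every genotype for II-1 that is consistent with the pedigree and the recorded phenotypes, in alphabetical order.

II-1 ∈ {Aa EE uu, Aa Ee uu}

A/I-1 aff ·: Aa
A/I-2 ? ·: aa|Aa
A/II-1 aff I-1×I-2: Aa
A/II-2 aff ·: Aa
A/II-3 ? I-1×I-2: aa|Aa|AA
A/II-4 ? ·: aa|Aa|AA
A/II-5 un I-1×I-2: aa
A/III-1 un II-2×II-1: aa
A/III-2 ? II-3×II-4: aa|Aa|AA
⇒ A over [I-1,I-2,II-1,II-2,II-3,II-4,II-5,III-1,III-2]: 26 consistent
E/I-1 aff ·: Ee|EE
E/I-2 aff ·: Ee|EE
E/II-1 aff I-1×I-2: Ee|EE
E/II-2 aff ·: Ee|EE
E/II-3 aff I-1×I-2: Ee|EE
E/II-4 ? ·: ee|Ee|EE
E/II-5 aff I-1×I-2: Ee|EE
E/III-1 aff II-2×II-1: Ee|EE
E/III-2 aff II-3×II-4: Ee|EE
⇒ E over [I-1,I-2,II-1,II-2,II-3,II-4,II-5,III-1,III-2]: 390 consistent
U/I-1 ? ·: uu|Uu
U/I-2 ? ·: uu|Uu
U/II-1 un I-1×I-2: uu
U/II-2 aff ·: Uu|UU
U/II-3 un I-1×I-2: uu
U/II-4 ? ·: Uu|UU
U/II-5 un I-1×I-2: uu
U/III-1 ? II-2×II-1: uu|Uu
U/III-2 aff II-3×II-4: Uu
⇒ U over [I-1,I-2,II-1,II-2,II-3,II-4,II-5,III-1,III-2]: 24 consistent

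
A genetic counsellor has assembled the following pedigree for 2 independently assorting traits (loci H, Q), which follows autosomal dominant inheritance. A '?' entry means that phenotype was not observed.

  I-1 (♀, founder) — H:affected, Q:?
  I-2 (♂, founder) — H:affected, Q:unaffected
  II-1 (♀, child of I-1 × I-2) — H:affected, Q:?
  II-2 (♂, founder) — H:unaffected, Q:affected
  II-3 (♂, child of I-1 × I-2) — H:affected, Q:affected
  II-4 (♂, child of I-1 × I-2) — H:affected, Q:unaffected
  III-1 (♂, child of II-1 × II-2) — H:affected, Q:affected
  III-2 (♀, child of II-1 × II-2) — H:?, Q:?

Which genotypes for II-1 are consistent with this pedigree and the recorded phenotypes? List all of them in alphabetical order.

H/I-1 aff ·: Hh|HH
H/I-2 aff ·: Hh|HH
H/II-1 aff I-1×I-2: Hh|HH
H/II-2 un ·: hh
H/II-3 aff I-1×I-2: Hh|HH
H/II-4 aff I-1×I-2: Hh|HH
H/III-1 aff II-1×II-2: Hh
H/III-2 ? II-1×II-2: hh|Hh
⇒ H over [I-1,I-2,II-1,II-2,II-3,II-4,III-1,III-2]: 37 consistent
Q/I-1 ? ·: Qq
Q/I-2 un ·: qq
Q/II-1 ? I-1×I-2: qq|Qq
Q/II-2 aff ·: Qq|QQ
Q/II-3 aff I-1×I-2: Qq
Q/II-4 un I-1×I-2: qq
Q/III-1 aff II-1×II-2: Qq|QQ
Q/III-2 ? II-1×II-2: qq|Qq|QQ
⇒ Q over [I-1,I-2,II-1,II-2,II-3,II-4,III-1,III-2]: 13 consistent

II-1 ∈ {HH Qq, HH qq, Hh Qq, Hh qq}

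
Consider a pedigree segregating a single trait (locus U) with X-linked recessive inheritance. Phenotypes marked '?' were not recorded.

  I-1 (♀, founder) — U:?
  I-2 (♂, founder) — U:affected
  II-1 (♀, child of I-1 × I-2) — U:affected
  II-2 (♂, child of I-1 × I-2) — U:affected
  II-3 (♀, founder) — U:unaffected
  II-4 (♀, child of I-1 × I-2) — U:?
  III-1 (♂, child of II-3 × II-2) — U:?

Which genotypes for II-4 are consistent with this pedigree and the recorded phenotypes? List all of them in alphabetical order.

II-4 ∈ {X^UX^u, X^uX^u}

U/I-1 ? ·: X^UX^u|X^uX^u
U/I-2 aff ·: X^uY
U/II-1 aff I-1×I-2: X^uX^u
U/II-2 aff I-1×I-2: X^uY
U/II-3 un ·: X^UX^U|X^UX^u
U/II-4 ? I-1×I-2: X^UX^u|X^uX^u
U/III-1 ? II-3×II-2: X^UY|X^uY
⇒ U over [I-1,I-2,II-1,II-2,II-3,II-4,III-1]: 9 consistent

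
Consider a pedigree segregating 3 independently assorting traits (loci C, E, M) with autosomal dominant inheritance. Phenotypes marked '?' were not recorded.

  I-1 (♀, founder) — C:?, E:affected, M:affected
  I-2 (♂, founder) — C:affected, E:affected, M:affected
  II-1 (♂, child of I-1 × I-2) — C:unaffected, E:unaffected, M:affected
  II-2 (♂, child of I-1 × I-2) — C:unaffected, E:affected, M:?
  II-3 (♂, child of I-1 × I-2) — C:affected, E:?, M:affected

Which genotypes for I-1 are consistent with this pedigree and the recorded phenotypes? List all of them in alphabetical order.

C/I-1 ? ·: cc|Cc
C/I-2 aff ·: Cc
C/II-1 un I-1×I-2: cc
C/II-2 un I-1×I-2: cc
C/II-3 aff I-1×I-2: Cc|CC
⇒ C over [I-1,I-2,II-1,II-2,II-3]: 3 consistent
E/I-1 aff ·: Ee
E/I-2 aff ·: Ee
E/II-1 un I-1×I-2: ee
E/II-2 aff I-1×I-2: Ee|EE
E/II-3 ? I-1×I-2: ee|Ee|EE
⇒ E over [I-1,I-2,II-1,II-2,II-3]: 6 consistent
M/I-1 aff ·: Mm|MM
M/I-2 aff ·: Mm|MM
M/II-1 aff I-1×I-2: Mm|MM
M/II-2 ? I-1×I-2: mm|Mm|MM
M/II-3 aff I-1×I-2: Mm|MM
⇒ M over [I-1,I-2,II-1,II-2,II-3]: 29 consistent

I-1 ∈ {Cc Ee MM, Cc Ee Mm, cc Ee MM, cc Ee Mm}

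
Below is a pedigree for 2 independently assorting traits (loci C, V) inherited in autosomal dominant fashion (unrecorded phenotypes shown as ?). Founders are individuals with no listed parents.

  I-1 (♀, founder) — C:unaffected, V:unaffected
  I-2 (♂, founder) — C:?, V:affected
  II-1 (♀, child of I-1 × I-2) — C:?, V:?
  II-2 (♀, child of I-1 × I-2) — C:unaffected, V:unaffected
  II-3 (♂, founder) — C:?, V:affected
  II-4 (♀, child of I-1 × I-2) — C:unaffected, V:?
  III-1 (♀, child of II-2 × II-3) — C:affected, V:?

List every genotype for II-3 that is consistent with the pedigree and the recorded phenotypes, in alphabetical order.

C/I-1 un ·: cc
C/I-2 ? ·: cc|Cc
C/II-1 ? I-1×I-2: cc|Cc
C/II-2 un I-1×I-2: cc
C/II-3 ? ·: Cc|CC
C/II-4 un I-1×I-2: cc
C/III-1 aff II-2×II-3: Cc
⇒ C over [I-1,I-2,II-1,II-2,II-3,II-4,III-1]: 6 consistent
V/I-1 un ·: vv
V/I-2 aff ·: Vv
V/II-1 ? I-1×I-2: vv|Vv
V/II-2 un I-1×I-2: vv
V/II-3 aff ·: Vv|VV
V/II-4 ? I-1×I-2: vv|Vv
V/III-1 ? II-2×II-3: vv|Vv
⇒ V over [I-1,I-2,II-1,II-2,II-3,II-4,III-1]: 12 consistent

II-3 ∈ {CC VV, CC Vv, Cc VV, Cc Vv}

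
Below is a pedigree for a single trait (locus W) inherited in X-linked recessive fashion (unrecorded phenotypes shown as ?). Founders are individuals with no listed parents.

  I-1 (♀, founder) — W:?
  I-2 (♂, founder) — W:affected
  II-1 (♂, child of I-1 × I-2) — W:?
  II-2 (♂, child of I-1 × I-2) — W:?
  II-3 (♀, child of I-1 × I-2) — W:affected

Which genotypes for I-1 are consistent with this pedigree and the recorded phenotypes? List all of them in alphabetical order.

W/I-1 ? ·: X^WX^w|X^wX^w
W/I-2 aff ·: X^wY
W/II-1 ? I-1×I-2: X^WY|X^wY
W/II-2 ? I-1×I-2: X^WY|X^wY
W/II-3 aff I-1×I-2: X^wX^w
⇒ W over [I-1,I-2,II-1,II-2,II-3]: 5 consistent

I-1 ∈ {X^WX^w, X^wX^w}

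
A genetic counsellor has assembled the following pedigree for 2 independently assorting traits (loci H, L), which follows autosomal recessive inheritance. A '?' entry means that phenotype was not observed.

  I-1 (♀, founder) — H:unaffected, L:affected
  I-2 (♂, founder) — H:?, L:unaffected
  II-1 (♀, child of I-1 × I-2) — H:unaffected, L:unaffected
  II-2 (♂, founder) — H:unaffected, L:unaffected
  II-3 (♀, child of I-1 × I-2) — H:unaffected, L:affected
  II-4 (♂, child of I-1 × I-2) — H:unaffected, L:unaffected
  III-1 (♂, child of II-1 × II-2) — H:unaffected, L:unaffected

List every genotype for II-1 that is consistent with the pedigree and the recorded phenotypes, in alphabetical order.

II-1 ∈ {HH Ll, Hh Ll}

H/I-1 un ·: HH|Hh
H/I-2 ? ·: HH|Hh|hh
H/II-1 un I-1×I-2: HH|Hh
H/II-2 un ·: HH|Hh
H/II-3 un I-1×I-2: HH|Hh
H/II-4 un I-1×I-2: HH|Hh
H/III-1 un II-1×II-2: HH|Hh
⇒ H over [I-1,I-2,II-1,II-2,II-3,II-4,III-1]: 95 consistent
L/I-1 aff ·: ll
L/I-2 un ·: Ll
L/II-1 un I-1×I-2: Ll
L/II-2 un ·: LL|Ll
L/II-3 aff I-1×I-2: ll
L/II-4 un I-1×I-2: Ll
L/III-1 un II-1×II-2: LL|Ll
⇒ L over [I-1,I-2,II-1,II-2,II-3,II-4,III-1]: 4 consistent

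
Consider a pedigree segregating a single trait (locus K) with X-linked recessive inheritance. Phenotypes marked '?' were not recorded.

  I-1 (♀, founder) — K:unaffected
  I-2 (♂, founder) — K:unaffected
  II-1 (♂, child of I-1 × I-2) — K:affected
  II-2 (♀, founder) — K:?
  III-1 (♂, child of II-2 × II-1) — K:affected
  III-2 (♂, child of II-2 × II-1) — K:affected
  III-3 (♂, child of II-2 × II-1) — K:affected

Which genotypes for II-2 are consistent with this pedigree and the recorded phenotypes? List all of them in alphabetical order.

K/I-1 un ·: X^KX^k
K/I-2 un ·: X^KY
K/II-1 aff I-1×I-2: X^kY
K/II-2 ? ·: X^KX^k|X^kX^k
K/III-1 aff II-2×II-1: X^kY
K/III-2 aff II-2×II-1: X^kY
K/III-3 aff II-2×II-1: X^kY
⇒ K over [I-1,I-2,II-1,II-2,III-1,III-2,III-3]: 2 consistent

II-2 ∈ {X^KX^k, X^kX^k}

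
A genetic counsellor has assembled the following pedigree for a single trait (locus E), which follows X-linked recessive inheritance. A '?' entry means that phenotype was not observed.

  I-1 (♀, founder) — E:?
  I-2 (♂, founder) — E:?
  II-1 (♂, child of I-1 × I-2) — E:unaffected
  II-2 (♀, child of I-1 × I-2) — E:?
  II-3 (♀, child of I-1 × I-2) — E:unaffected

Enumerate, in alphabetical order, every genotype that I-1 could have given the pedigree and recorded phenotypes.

E/I-1 ? ·: X^EX^E|X^EX^e
E/I-2 ? ·: X^EY|X^eY
E/II-1 un I-1×I-2: X^EY
E/II-2 ? I-1×I-2: X^EX^E|X^EX^e|X^eX^e
E/II-3 un I-1×I-2: X^EX^E|X^EX^e
⇒ E over [I-1,I-2,II-1,II-2,II-3]: 8 consistent

I-1 ∈ {X^EX^E, X^EX^e}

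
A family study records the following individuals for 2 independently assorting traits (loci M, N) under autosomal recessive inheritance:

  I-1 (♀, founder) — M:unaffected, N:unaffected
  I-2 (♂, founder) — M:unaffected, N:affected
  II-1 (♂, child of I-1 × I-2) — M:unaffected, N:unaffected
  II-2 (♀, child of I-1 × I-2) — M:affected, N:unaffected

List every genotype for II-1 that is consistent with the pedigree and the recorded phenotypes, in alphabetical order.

M/I-1 un ·: Mm
M/I-2 un ·: Mm
M/II-1 un I-1×I-2: MM|Mm
M/II-2 aff I-1×I-2: mm
⇒ M over [I-1,I-2,II-1,II-2]: 2 consistent
N/I-1 un ·: NN|Nn
N/I-2 aff ·: nn
N/II-1 un I-1×I-2: Nn
N/II-2 un I-1×I-2: Nn
⇒ N over [I-1,I-2,II-1,II-2]: 2 consistent

II-1 ∈ {MM Nn, Mm Nn}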